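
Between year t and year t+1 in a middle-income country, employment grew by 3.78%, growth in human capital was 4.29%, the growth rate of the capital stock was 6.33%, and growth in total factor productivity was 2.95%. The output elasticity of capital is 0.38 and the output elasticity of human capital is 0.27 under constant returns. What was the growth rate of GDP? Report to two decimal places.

7.84%

Labor's share = 1 − 0.38 − 0.27 = 0.35.
The capital stock: 0.38 × 6.33 = 2.4054 pp.
Human capital: 0.27 × 4.29 = 1.1583 pp.
Employment: 0.35 × 3.78 = 1.323 pp.
Output growth = 2.95 + 4.8867 = 7.8367%.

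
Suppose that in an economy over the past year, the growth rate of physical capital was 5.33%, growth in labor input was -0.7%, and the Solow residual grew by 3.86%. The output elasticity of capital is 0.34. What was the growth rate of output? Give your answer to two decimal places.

5.21%

Labor's share = 1 − 0.34 = 0.66.
Physical capital: 0.34 × 5.33 = 1.8122 pp.
Labor input: 0.66 × (-0.7) = -0.462 pp.
Output growth = 3.86 + 1.3502 = 5.2102%.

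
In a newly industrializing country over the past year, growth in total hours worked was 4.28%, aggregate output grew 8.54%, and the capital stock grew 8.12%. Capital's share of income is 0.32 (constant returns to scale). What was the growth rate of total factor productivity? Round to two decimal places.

Labor's share = 1 − 0.32 = 0.68.
The capital stock: 0.32 × 8.12 = 2.5984 pp.
Total hours worked: 0.68 × 4.28 = 2.9104 pp.
TFP growth = 8.54 − 5.5088 = 3.0312%.

3.03%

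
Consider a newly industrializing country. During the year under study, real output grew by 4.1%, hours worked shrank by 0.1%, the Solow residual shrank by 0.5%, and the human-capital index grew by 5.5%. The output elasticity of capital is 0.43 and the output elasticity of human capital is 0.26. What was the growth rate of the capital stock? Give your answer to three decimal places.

7.444%

Labor's share = 1 − 0.43 − 0.26 = 0.31.
gY = gA + 0.26×5.5 + 0.31×(-0.1) + 0.43×g.
0.43×g = 4.1 + 0.5 − 1.399 = 3.201.
g = 3.201 / 0.43 = 7.44419%.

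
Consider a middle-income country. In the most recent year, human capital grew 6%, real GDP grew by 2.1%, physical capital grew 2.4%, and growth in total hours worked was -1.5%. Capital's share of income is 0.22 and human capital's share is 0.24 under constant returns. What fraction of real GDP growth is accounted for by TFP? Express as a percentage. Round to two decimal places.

TFP accounted for 44.86% of growth.

Labor's share = 1 − 0.22 − 0.24 = 0.54.
Physical capital: 0.22 × 2.4 = 0.528 pp.
Human capital: 0.24 × 6 = 1.44 pp.
Total hours worked: 0.54 × (-1.5) = -0.81 pp.
TFP growth = 2.1 − 1.158 = 0.942%.
TFP share of growth = 0.942 / 2.1 × 100 = 44.8571%.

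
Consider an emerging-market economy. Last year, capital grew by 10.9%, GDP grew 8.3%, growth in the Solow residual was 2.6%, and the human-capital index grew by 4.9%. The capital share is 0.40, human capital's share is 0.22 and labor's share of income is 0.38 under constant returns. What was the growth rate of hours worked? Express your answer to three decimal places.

Hours worked growth was 0.689%.

Labor's share = 1 − 0.4 − 0.22 = 0.38.
gY = gA + 0.4×10.9 + 0.22×4.9 + 0.38×g.
0.38×g = 8.3 − 2.6 − 5.438 = 0.262.
g = 0.262 / 0.38 = 0.68947%.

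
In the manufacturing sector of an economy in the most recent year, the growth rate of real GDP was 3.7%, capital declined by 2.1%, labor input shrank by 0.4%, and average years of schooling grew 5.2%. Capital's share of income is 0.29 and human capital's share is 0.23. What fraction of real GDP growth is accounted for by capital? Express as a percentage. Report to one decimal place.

-16.5%

Capital contributed 0.29 × (-2.1) = -0.609 pp.
Share of growth = -0.609 / 3.7 × 100 = -16.459%.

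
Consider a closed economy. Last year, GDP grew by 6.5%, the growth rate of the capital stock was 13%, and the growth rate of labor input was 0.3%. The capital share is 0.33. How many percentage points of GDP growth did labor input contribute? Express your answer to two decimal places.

0.20 percentage points

Labor's share = 1 − 0.33 = 0.67.
Contribution = share × growth = 0.67 × 0.3 = 0.201 pp.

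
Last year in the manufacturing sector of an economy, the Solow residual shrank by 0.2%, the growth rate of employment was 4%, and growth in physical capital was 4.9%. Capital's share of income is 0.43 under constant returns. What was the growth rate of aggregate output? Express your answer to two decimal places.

Labor's share = 1 − 0.43 = 0.57.
Physical capital: 0.43 × 4.9 = 2.107 pp.
Employment: 0.57 × 4 = 2.28 pp.
Output growth = -0.2 + 4.387 = 4.187%.

4.19%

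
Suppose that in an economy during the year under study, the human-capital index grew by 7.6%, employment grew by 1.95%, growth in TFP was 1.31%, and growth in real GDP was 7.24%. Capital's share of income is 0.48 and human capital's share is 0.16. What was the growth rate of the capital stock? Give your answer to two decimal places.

Labor's share = 1 − 0.48 − 0.16 = 0.36.
gY = gA + 0.16×7.6 + 0.36×1.95 + 0.48×g.
0.48×g = 7.24 − 1.31 − 1.918 = 4.012.
g = 4.012 / 0.48 = 8.3583%.

8.36%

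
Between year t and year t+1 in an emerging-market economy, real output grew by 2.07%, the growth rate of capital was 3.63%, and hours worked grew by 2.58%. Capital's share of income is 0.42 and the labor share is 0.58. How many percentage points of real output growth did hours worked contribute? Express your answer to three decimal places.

1.496 percentage points

Labor's share = 1 − 0.42 = 0.58.
Contribution = share × growth = 0.58 × 2.58 = 1.4964 pp.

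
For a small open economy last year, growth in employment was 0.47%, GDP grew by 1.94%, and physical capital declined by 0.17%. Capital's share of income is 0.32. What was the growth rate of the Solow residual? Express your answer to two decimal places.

The Solow residual growth was 1.67%.

Labor's share = 1 − 0.32 = 0.68.
Physical capital: 0.32 × (-0.17) = -0.0544 pp.
Employment: 0.68 × 0.47 = 0.3196 pp.
TFP growth = 1.94 − 0.2652 = 1.6748%.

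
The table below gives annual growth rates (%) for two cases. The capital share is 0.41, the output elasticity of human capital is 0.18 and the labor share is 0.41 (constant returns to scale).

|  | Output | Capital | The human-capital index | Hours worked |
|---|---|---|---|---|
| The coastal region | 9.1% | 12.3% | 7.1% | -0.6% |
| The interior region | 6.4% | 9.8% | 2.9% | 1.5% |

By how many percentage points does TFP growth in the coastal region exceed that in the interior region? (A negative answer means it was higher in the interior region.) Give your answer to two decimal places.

1.78 percentage points

Labor's share = 1 − 0.41 − 0.18 = 0.41.
The coastal region: TFP = 9.1 − 5.043 − 1.278 + 0.246 = 3.025%.
The interior region: TFP = 6.4 − 4.018 − 0.522 − 0.615 = 1.245%.
Difference = 3.025 − (1.245) = 1.78 pp.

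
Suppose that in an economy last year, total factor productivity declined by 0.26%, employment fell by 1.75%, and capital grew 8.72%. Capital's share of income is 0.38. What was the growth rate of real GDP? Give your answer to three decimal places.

Real GDP grew 1.969%.

Labor's share = 1 − 0.38 = 0.62.
Capital: 0.38 × 8.72 = 3.3136 pp.
Employment: 0.62 × (-1.75) = -1.085 pp.
Output growth = -0.26 + 2.2286 = 1.9686%.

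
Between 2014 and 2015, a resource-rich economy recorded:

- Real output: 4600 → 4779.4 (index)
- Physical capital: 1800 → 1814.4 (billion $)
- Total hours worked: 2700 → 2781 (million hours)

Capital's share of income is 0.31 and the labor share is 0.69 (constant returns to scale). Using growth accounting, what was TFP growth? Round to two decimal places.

Real output growth = (4779.4 − 4600) / 4600 = 3.9%.
Physical capital growth = (1814.4 − 1800) / 1800 = 0.8%.
Total hours worked growth = (2781 − 2700) / 2700 = 3%.
Labor's share = 1 − 0.31 = 0.69.
Physical capital: 0.31 × 0.8 = 0.248 pp.
Total hours worked: 0.69 × 3 = 2.07 pp.
TFP growth = 3.9 − 2.318 = 1.582%.

1.58%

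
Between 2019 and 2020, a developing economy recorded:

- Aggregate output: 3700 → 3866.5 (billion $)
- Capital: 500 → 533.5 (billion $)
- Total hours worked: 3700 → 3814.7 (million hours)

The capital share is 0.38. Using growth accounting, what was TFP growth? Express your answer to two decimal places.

Aggregate output growth = (3866.5 − 3700) / 3700 = 4.5%.
Capital growth = (533.5 − 500) / 500 = 6.7%.
Total hours worked growth = (3814.7 − 3700) / 3700 = 3.1%.
Labor's share = 1 − 0.38 = 0.62.
Capital: 0.38 × 6.7 = 2.546 pp.
Total hours worked: 0.62 × 3.1 = 1.922 pp.
TFP growth = 4.5 − 4.468 = 0.032%.

0.03%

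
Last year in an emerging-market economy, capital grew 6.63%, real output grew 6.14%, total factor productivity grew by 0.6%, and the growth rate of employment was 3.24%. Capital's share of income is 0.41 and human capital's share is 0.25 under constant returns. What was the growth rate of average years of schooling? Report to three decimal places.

6.880%

Labor's share = 1 − 0.41 − 0.25 = 0.34.
gY = gA + 0.41×6.63 + 0.34×3.24 + 0.25×g.
0.25×g = 6.14 − 0.6 − 3.8199 = 1.7201.
g = 1.7201 / 0.25 = 6.8804%.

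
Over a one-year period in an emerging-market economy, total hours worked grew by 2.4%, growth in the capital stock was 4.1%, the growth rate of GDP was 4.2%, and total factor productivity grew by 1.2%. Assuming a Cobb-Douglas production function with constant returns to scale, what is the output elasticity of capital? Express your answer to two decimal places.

gY = gA + α·gK + (1−α)·gL, so gY − gA − gL = α(gK − gL).
4.2 − 1.2 − 2.4 = α × (4.1 − 2.4).
0.6 = 1.7 α, so α = 0.3529.

0.35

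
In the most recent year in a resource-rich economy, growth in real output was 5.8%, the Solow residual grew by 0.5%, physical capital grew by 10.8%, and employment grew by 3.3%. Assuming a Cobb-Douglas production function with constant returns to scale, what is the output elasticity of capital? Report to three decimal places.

gY = gA + α·gK + (1−α)·gL, so gY − gA − gL = α(gK − gL).
5.8 − 0.5 − 3.3 = α × (10.8 − 3.3).
2 = 7.5 α, so α = 0.26667.

0.267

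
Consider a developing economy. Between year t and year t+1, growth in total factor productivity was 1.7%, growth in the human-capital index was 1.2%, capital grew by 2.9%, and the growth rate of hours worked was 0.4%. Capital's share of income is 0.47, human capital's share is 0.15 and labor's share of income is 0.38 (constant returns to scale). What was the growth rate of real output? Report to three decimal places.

3.395%

Labor's share = 1 − 0.47 − 0.15 = 0.38.
Capital: 0.47 × 2.9 = 1.363 pp.
The human-capital index: 0.15 × 1.2 = 0.18 pp.
Hours worked: 0.38 × 0.4 = 0.152 pp.
Output growth = 1.7 + 1.695 = 3.395%.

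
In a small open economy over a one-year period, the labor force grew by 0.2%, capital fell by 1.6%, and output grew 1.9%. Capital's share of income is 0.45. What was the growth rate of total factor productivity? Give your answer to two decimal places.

Labor's share = 1 − 0.45 = 0.55.
Capital: 0.45 × (-1.6) = -0.72 pp.
The labor force: 0.55 × 0.2 = 0.11 pp.
TFP growth = 1.9 + 0.61 = 2.51%.

2.51%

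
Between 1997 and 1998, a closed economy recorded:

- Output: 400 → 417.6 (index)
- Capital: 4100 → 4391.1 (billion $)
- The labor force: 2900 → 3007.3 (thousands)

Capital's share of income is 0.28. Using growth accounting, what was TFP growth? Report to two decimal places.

-0.25%

Output growth = (417.6 − 400) / 400 = 4.4%.
Capital growth = (4391.1 − 4100) / 4100 = 7.1%.
The labor force growth = (3007.3 − 2900) / 2900 = 3.7%.
Labor's share = 1 − 0.28 = 0.72.
Capital: 0.28 × 7.1 = 1.988 pp.
The labor force: 0.72 × 3.7 = 2.664 pp.
TFP growth = 4.4 − 4.652 = -0.252%.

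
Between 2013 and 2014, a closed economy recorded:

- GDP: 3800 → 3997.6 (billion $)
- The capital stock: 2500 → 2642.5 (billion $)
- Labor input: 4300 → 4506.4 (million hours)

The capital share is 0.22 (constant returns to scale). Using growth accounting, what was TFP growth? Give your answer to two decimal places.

TFP grew 0.20%.

GDP growth = (3997.6 − 3800) / 3800 = 5.2%.
The capital stock growth = (2642.5 − 2500) / 2500 = 5.7%.
Labor input growth = (4506.4 − 4300) / 4300 = 4.8%.
Labor's share = 1 − 0.22 = 0.78.
The capital stock: 0.22 × 5.7 = 1.254 pp.
Labor input: 0.78 × 4.8 = 3.744 pp.
TFP growth = 5.2 − 4.998 = 0.202%.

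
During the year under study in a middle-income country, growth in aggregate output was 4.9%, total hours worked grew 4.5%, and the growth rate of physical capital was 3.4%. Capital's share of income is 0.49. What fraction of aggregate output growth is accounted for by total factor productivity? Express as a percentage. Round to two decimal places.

Labor's share = 1 − 0.49 = 0.51.
Physical capital: 0.49 × 3.4 = 1.666 pp.
Total hours worked: 0.51 × 4.5 = 2.295 pp.
TFP growth = 4.9 − 3.961 = 0.939%.
TFP share of growth = 0.939 / 4.9 × 100 = 19.1633%.

Total factor productivity accounted for 19.16% of growth.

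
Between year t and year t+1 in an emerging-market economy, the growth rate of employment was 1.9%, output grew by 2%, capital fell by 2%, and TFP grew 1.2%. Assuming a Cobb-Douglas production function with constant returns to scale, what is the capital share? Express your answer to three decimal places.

0.282

gY = gA + α·gK + (1−α)·gL, so gY − gA − gL = α(gK − gL).
2 − 1.2 − 1.9 = α × (-2 − 1.9).
-1.1 = -3.9 α, so α = 0.28205.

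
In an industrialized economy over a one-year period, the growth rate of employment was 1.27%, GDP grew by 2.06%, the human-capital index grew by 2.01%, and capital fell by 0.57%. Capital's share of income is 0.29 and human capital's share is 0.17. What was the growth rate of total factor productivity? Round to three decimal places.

Labor's share = 1 − 0.29 − 0.17 = 0.54.
Capital: 0.29 × (-0.57) = -0.1653 pp.
The human-capital index: 0.17 × 2.01 = 0.3417 pp.
Employment: 0.54 × 1.27 = 0.6858 pp.
TFP growth = 2.06 − 0.8622 = 1.1978%.

1.198%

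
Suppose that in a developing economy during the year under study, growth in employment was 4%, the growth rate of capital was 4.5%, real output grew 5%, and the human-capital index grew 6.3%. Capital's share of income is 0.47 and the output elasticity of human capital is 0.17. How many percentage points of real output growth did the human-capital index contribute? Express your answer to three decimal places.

Contribution = share × growth = 0.17 × 6.3 = 1.071 pp.

1.071 pp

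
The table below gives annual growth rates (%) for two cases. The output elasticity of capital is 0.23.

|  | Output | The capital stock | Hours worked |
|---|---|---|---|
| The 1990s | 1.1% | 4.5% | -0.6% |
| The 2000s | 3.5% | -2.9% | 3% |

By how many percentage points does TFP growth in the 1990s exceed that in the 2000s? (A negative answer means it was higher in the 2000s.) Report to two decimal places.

Labor's share = 1 − 0.23 = 0.77.
The 1990s: TFP = 1.1 − 1.035 + 0.462 = 0.527%.
The 2000s: TFP = 3.5 + 0.667 − 2.31 = 1.857%.
Difference = 0.527 − (1.857) = -1.33 pp.

-1.33 percentage points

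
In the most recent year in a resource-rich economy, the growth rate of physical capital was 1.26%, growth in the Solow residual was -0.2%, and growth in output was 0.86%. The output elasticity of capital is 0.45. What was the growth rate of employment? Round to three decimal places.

0.896%

Labor's share = 1 − 0.45 = 0.55.
gY = gA + 0.45×1.26 + 0.55×g.
0.55×g = 0.86 + 0.2 − 0.567 = 0.493.
g = 0.493 / 0.55 = 0.89636%.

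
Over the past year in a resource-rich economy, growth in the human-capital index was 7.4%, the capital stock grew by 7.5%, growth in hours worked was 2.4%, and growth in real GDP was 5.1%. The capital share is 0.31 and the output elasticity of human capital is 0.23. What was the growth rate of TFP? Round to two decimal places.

-0.03%

Labor's share = 1 − 0.31 − 0.23 = 0.46.
The capital stock: 0.31 × 7.5 = 2.325 pp.
The human-capital index: 0.23 × 7.4 = 1.702 pp.
Hours worked: 0.46 × 2.4 = 1.104 pp.
TFP growth = 5.1 − 5.131 = -0.031%.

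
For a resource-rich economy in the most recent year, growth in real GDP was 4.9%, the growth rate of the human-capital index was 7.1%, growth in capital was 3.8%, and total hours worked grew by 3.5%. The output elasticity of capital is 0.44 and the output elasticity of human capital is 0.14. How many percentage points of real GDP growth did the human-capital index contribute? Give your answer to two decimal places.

0.99 pp

Contribution = share × growth = 0.14 × 7.1 = 0.994 pp.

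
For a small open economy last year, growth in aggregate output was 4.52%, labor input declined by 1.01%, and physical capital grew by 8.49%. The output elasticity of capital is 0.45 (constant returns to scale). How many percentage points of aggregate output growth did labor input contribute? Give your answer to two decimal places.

Labor's share = 1 − 0.45 = 0.55.
Contribution = share × growth = 0.55 × (-1.01) = -0.5555 pp.

-0.56 pp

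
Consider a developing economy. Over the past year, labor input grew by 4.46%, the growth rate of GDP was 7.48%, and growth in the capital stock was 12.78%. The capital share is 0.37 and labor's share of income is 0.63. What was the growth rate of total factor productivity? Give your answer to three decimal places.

Labor's share = 1 − 0.37 = 0.63.
The capital stock: 0.37 × 12.78 = 4.7286 pp.
Labor input: 0.63 × 4.46 = 2.8098 pp.
TFP growth = 7.48 − 7.5384 = -0.0584%.

-0.058%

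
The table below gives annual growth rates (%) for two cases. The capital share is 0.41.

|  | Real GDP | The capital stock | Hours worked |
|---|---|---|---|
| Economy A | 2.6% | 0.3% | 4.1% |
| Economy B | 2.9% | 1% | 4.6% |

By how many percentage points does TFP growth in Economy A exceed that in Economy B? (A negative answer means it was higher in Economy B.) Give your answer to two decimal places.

Labor's share = 1 − 0.41 = 0.59.
Economy A: TFP = 2.6 − 0.123 − 2.419 = 0.058%.
Economy B: TFP = 2.9 − 0.41 − 2.714 = -0.224%.
Difference = 0.058 − (-0.224) = 0.282 pp.

0.28 percentage points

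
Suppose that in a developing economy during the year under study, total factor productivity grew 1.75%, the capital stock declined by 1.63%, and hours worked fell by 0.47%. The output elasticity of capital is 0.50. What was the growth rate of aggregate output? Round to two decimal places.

0.70%

Labor's share = 1 − 0.5 = 0.5.
The capital stock: 0.5 × (-1.63) = -0.815 pp.
Hours worked: 0.5 × (-0.47) = -0.235 pp.
Output growth = 1.75 + (-1.05) = 0.7%.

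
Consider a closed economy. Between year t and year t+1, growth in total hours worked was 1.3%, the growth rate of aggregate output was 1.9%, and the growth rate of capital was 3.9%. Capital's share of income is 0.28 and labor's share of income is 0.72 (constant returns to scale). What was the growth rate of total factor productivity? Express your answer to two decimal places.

Labor's share = 1 − 0.28 = 0.72.
Capital: 0.28 × 3.9 = 1.092 pp.
Total hours worked: 0.72 × 1.3 = 0.936 pp.
TFP growth = 1.9 − 2.028 = -0.128%.

-0.13%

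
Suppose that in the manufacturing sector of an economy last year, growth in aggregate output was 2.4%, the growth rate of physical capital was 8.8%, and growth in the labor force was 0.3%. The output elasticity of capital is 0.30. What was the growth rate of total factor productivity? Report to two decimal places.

-0.45%

Labor's share = 1 − 0.3 = 0.7.
Physical capital: 0.3 × 8.8 = 2.64 pp.
The labor force: 0.7 × 0.3 = 0.21 pp.
TFP growth = 2.4 − 2.85 = -0.45%.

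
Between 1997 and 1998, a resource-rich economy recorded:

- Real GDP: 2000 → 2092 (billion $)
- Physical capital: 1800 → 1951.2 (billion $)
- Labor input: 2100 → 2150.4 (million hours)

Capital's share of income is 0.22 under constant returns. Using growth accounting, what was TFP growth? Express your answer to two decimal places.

Real GDP growth = (2092 − 2000) / 2000 = 4.6%.
Physical capital growth = (1951.2 − 1800) / 1800 = 8.4%.
Labor input growth = (2150.4 − 2100) / 2100 = 2.4%.
Labor's share = 1 − 0.22 = 0.78.
Physical capital: 0.22 × 8.4 = 1.848 pp.
Labor input: 0.78 × 2.4 = 1.872 pp.
TFP growth = 4.6 − 3.72 = 0.88%.

0.88%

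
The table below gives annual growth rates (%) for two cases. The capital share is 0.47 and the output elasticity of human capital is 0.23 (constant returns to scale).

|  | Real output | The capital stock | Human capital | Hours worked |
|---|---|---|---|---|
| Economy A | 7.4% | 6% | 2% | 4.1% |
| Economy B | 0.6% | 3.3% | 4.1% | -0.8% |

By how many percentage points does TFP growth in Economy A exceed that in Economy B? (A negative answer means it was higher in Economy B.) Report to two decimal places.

Labor's share = 1 − 0.47 − 0.23 = 0.3.
Economy A: TFP = 7.4 − 2.82 − 0.46 − 1.23 = 2.89%.
Economy B: TFP = 0.6 − 1.551 − 0.943 + 0.24 = -1.654%.
Difference = 2.89 − (-1.654) = 4.544 pp.

4.54 percentage points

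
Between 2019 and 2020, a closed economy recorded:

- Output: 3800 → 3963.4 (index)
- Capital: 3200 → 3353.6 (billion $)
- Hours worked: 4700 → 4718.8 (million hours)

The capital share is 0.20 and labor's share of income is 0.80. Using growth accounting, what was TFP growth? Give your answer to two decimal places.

Output growth = (3963.4 − 3800) / 3800 = 4.3%.
Capital growth = (3353.6 − 3200) / 3200 = 4.8%.
Hours worked growth = (4718.8 − 4700) / 4700 = 0.4%.
Labor's share = 1 − 0.2 = 0.8.
Capital: 0.2 × 4.8 = 0.96 pp.
Hours worked: 0.8 × 0.4 = 0.32 pp.
TFP growth = 4.3 − 1.28 = 3.02%.

TFP growth was 3.02%.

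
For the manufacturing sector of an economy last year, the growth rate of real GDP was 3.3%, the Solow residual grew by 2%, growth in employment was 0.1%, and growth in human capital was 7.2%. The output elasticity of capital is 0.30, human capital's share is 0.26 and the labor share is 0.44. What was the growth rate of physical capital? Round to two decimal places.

Labor's share = 1 − 0.3 − 0.26 = 0.44.
gY = gA + 0.26×7.2 + 0.44×0.1 + 0.3×g.
0.3×g = 3.3 − 2 − 1.916 = -0.616.
g = -0.616 / 0.3 = -2.0533%.

-2.05%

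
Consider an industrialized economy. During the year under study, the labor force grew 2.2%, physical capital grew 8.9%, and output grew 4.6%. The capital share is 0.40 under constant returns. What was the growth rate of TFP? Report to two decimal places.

Labor's share = 1 − 0.4 = 0.6.
Physical capital: 0.4 × 8.9 = 3.56 pp.
The labor force: 0.6 × 2.2 = 1.32 pp.
TFP growth = 4.6 − 4.88 = -0.28%.

-0.28%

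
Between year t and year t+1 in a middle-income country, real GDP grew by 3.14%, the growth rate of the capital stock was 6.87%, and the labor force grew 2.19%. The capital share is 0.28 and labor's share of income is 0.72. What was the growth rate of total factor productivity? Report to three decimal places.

Labor's share = 1 − 0.28 = 0.72.
The capital stock: 0.28 × 6.87 = 1.9236 pp.
The labor force: 0.72 × 2.19 = 1.5768 pp.
TFP growth = 3.14 − 3.5004 = -0.3604%.

-0.360%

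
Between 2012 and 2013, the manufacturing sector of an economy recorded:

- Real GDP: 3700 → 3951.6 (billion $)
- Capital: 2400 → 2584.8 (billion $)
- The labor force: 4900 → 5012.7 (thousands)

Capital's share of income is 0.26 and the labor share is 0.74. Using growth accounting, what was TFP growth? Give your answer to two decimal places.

3.10%

Real GDP growth = (3951.6 − 3700) / 3700 = 6.8%.
Capital growth = (2584.8 − 2400) / 2400 = 7.7%.
The labor force growth = (5012.7 − 4900) / 4900 = 2.3%.
Labor's share = 1 − 0.26 = 0.74.
Capital: 0.26 × 7.7 = 2.002 pp.
The labor force: 0.74 × 2.3 = 1.702 pp.
TFP growth = 6.8 − 3.704 = 3.096%.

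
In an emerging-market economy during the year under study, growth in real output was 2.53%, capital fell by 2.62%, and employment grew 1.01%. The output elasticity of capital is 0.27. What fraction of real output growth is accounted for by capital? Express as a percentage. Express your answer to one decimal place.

-28.0%

Capital contributed 0.27 × (-2.62) = -0.7074 pp.
Share of growth = -0.7074 / 2.53 × 100 = -27.96%.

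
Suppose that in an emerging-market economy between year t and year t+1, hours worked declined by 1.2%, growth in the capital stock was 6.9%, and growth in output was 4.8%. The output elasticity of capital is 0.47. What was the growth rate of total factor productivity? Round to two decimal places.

Labor's share = 1 − 0.47 = 0.53.
The capital stock: 0.47 × 6.9 = 3.243 pp.
Hours worked: 0.53 × (-1.2) = -0.636 pp.
TFP growth = 4.8 − 2.607 = 2.193%.

2.19%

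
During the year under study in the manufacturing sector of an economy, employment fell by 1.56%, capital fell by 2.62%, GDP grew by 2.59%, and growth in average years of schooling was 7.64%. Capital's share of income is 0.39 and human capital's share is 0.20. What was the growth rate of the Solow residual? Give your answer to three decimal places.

The Solow residual grew 2.723%.

Labor's share = 1 − 0.39 − 0.2 = 0.41.
Capital: 0.39 × (-2.62) = -1.0218 pp.
Average years of schooling: 0.2 × 7.64 = 1.528 pp.
Employment: 0.41 × (-1.56) = -0.6396 pp.
TFP growth = 2.59 + 0.1334 = 2.7234%.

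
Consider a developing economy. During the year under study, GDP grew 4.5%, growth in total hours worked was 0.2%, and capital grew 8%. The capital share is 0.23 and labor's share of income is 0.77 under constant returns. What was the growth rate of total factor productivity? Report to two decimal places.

Labor's share = 1 − 0.23 = 0.77.
Capital: 0.23 × 8 = 1.84 pp.
Total hours worked: 0.77 × 0.2 = 0.154 pp.
TFP growth = 4.5 − 1.994 = 2.506%.

2.51%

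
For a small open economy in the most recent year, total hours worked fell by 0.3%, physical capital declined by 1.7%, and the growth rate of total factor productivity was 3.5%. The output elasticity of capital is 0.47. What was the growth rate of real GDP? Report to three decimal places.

2.542%

Labor's share = 1 − 0.47 = 0.53.
Physical capital: 0.47 × (-1.7) = -0.799 pp.
Total hours worked: 0.53 × (-0.3) = -0.159 pp.
Output growth = 3.5 + (-0.958) = 2.542%.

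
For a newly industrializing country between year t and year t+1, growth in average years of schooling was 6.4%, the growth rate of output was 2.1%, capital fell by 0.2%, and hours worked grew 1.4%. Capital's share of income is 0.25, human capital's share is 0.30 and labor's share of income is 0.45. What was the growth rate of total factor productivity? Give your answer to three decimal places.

Labor's share = 1 − 0.25 − 0.3 = 0.45.
Capital: 0.25 × (-0.2) = -0.05 pp.
Average years of schooling: 0.3 × 6.4 = 1.92 pp.
Hours worked: 0.45 × 1.4 = 0.63 pp.
TFP growth = 2.1 − 2.5 = -0.4%.

-0.400%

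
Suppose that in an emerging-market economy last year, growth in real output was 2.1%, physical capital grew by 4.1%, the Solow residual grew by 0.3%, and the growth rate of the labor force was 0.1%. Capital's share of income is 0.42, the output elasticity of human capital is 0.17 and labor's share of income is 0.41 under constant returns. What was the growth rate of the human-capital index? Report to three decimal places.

0.218%

Labor's share = 1 − 0.42 − 0.17 = 0.41.
gY = gA + 0.42×4.1 + 0.41×0.1 + 0.17×g.
0.17×g = 2.1 − 0.3 − 1.763 = 0.037.
g = 0.037 / 0.17 = 0.21765%.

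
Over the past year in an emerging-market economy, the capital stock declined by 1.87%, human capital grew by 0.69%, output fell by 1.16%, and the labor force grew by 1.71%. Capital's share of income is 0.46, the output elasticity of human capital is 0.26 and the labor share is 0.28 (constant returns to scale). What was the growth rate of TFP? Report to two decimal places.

-0.96%

Labor's share = 1 − 0.46 − 0.26 = 0.28.
The capital stock: 0.46 × (-1.87) = -0.8602 pp.
Human capital: 0.26 × 0.69 = 0.1794 pp.
The labor force: 0.28 × 1.71 = 0.4788 pp.
TFP growth = -1.16 + 0.202 = -0.958%.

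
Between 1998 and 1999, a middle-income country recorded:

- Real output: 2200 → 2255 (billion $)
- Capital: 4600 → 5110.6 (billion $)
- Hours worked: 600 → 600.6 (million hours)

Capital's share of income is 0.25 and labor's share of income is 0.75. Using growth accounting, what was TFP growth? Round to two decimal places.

-0.35%

Real output growth = (2255 − 2200) / 2200 = 2.5%.
Capital growth = (5110.6 − 4600) / 4600 = 11.1%.
Hours worked growth = (600.6 − 600) / 600 = 0.1%.
Labor's share = 1 − 0.25 = 0.75.
Capital: 0.25 × 11.1 = 2.775 pp.
Hours worked: 0.75 × 0.1 = 0.075 pp.
TFP growth = 2.5 − 2.85 = -0.35%.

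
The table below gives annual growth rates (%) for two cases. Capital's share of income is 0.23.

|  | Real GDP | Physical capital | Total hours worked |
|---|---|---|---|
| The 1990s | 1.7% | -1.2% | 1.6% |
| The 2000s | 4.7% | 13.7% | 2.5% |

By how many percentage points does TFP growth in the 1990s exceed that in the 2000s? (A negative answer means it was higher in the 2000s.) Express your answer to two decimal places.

1.12 percentage points

Labor's share = 1 − 0.23 = 0.77.
The 1990s: TFP = 1.7 + 0.276 − 1.232 = 0.744%.
The 2000s: TFP = 4.7 − 3.151 − 1.925 = -0.376%.
Difference = 0.744 − (-0.376) = 1.12 pp.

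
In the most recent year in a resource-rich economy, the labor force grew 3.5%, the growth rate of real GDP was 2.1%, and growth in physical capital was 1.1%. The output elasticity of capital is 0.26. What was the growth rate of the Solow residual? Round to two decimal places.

Labor's share = 1 − 0.26 = 0.74.
Physical capital: 0.26 × 1.1 = 0.286 pp.
The labor force: 0.74 × 3.5 = 2.59 pp.
TFP growth = 2.1 − 2.876 = -0.776%.

-0.78%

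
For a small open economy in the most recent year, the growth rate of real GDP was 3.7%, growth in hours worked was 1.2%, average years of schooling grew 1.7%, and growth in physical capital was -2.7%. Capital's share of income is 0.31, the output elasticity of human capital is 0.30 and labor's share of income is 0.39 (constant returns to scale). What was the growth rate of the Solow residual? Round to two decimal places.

3.56%

Labor's share = 1 − 0.31 − 0.3 = 0.39.
Physical capital: 0.31 × (-2.7) = -0.837 pp.
Average years of schooling: 0.3 × 1.7 = 0.51 pp.
Hours worked: 0.39 × 1.2 = 0.468 pp.
TFP growth = 3.7 − 0.141 = 3.559%.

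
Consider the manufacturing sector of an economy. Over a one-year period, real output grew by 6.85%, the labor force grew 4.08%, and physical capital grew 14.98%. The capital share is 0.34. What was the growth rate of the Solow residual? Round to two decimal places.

-0.94%

Labor's share = 1 − 0.34 = 0.66.
Physical capital: 0.34 × 14.98 = 5.0932 pp.
The labor force: 0.66 × 4.08 = 2.6928 pp.
TFP growth = 6.85 − 7.786 = -0.936%.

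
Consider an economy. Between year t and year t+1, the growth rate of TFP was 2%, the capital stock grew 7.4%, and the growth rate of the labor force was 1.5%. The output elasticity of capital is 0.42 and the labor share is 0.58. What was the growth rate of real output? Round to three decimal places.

5.978%

Labor's share = 1 − 0.42 = 0.58.
The capital stock: 0.42 × 7.4 = 3.108 pp.
The labor force: 0.58 × 1.5 = 0.87 pp.
Output growth = 2 + 3.978 = 5.978%.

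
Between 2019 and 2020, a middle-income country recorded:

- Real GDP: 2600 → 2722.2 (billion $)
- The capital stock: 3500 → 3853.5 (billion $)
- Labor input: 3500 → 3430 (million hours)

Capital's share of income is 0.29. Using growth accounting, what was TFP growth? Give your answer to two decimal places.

Real GDP growth = (2722.2 − 2600) / 2600 = 4.7%.
The capital stock growth = (3853.5 − 3500) / 3500 = 10.1%.
Labor input growth = (3430 − 3500) / 3500 = -2%.
Labor's share = 1 − 0.29 = 0.71.
The capital stock: 0.29 × 10.1 = 2.929 pp.
Labor input: 0.71 × (-2) = -1.42 pp.
TFP growth = 4.7 − 1.509 = 3.191%.

3.19%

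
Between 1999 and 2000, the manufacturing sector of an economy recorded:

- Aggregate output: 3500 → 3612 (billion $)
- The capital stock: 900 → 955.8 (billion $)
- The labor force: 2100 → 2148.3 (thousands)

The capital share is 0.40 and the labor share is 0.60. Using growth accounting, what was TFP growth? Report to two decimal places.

Aggregate output growth = (3612 − 3500) / 3500 = 3.2%.
The capital stock growth = (955.8 − 900) / 900 = 6.2%.
The labor force growth = (2148.3 − 2100) / 2100 = 2.3%.
Labor's share = 1 − 0.4 = 0.6.
The capital stock: 0.4 × 6.2 = 2.48 pp.
The labor force: 0.6 × 2.3 = 1.38 pp.
TFP growth = 3.2 − 3.86 = -0.66%.

-0.66%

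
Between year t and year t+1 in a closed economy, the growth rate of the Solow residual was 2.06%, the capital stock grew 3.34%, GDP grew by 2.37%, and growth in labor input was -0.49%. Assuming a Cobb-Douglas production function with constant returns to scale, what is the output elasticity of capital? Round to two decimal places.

gY = gA + α·gK + (1−α)·gL, so gY − gA − gL = α(gK − gL).
2.37 − 2.06 + 0.49 = α × (3.34 − (-0.49)).
0.8 = 3.83 α, so α = 0.2089.

0.21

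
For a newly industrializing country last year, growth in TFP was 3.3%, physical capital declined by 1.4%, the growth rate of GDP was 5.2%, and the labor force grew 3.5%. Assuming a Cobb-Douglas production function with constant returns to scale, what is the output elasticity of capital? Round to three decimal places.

gY = gA + α·gK + (1−α)·gL, so gY − gA − gL = α(gK − gL).
5.2 − 3.3 − 3.5 = α × (-1.4 − 3.5).
-1.6 = -4.9 α, so α = 0.32653.

0.327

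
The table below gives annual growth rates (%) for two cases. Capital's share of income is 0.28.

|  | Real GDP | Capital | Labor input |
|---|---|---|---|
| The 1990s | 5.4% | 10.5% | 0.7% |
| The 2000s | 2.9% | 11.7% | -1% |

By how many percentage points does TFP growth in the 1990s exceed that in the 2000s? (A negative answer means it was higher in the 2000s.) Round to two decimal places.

1.61 percentage points

Labor's share = 1 − 0.28 = 0.72.
The 1990s: TFP = 5.4 − 2.94 − 0.504 = 1.956%.
The 2000s: TFP = 2.9 − 3.276 + 0.72 = 0.344%.
Difference = 1.956 − (0.344) = 1.612 pp.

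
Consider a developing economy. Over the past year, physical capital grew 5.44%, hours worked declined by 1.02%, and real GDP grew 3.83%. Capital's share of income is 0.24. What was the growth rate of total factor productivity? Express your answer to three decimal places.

3.300%

Labor's share = 1 − 0.24 = 0.76.
Physical capital: 0.24 × 5.44 = 1.3056 pp.
Hours worked: 0.76 × (-1.02) = -0.7752 pp.
TFP growth = 3.83 − 0.5304 = 3.2996%.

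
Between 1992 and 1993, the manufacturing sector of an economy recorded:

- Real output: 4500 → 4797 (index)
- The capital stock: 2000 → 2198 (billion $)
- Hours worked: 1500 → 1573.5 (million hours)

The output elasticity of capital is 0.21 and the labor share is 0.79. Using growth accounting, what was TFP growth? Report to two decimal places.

0.65%

Real output growth = (4797 − 4500) / 4500 = 6.6%.
The capital stock growth = (2198 − 2000) / 2000 = 9.9%.
Hours worked growth = (1573.5 − 1500) / 1500 = 4.9%.
Labor's share = 1 − 0.21 = 0.79.
The capital stock: 0.21 × 9.9 = 2.079 pp.
Hours worked: 0.79 × 4.9 = 3.871 pp.
TFP growth = 6.6 − 5.95 = 0.65%.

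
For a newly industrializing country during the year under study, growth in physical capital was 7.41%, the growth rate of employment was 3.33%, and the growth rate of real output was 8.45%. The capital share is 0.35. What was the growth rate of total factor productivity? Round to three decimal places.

3.692%

Labor's share = 1 − 0.35 = 0.65.
Physical capital: 0.35 × 7.41 = 2.5935 pp.
Employment: 0.65 × 3.33 = 2.1645 pp.
TFP growth = 8.45 − 4.758 = 3.692%.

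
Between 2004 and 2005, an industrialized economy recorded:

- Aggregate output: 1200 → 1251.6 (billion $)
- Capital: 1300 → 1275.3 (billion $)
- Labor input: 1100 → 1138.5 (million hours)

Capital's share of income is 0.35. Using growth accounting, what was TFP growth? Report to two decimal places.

Aggregate output growth = (1251.6 − 1200) / 1200 = 4.3%.
Capital growth = (1275.3 − 1300) / 1300 = -1.9%.
Labor input growth = (1138.5 − 1100) / 1100 = 3.5%.
Labor's share = 1 − 0.35 = 0.65.
Capital: 0.35 × (-1.9) = -0.665 pp.
Labor input: 0.65 × 3.5 = 2.275 pp.
TFP growth = 4.3 − 1.61 = 2.69%.

2.69%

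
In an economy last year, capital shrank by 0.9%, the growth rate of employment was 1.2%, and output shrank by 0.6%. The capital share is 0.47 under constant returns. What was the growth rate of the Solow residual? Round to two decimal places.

Labor's share = 1 − 0.47 = 0.53.
Capital: 0.47 × (-0.9) = -0.423 pp.
Employment: 0.53 × 1.2 = 0.636 pp.
TFP growth = -0.6 − 0.213 = -0.813%.

-0.81%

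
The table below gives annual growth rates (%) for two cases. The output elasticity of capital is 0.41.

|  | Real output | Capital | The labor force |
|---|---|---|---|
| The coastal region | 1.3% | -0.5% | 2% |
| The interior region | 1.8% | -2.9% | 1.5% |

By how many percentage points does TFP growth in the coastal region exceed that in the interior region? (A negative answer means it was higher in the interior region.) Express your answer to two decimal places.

-1.78 percentage points

Labor's share = 1 − 0.41 = 0.59.
The coastal region: TFP = 1.3 + 0.205 − 1.18 = 0.325%.
The interior region: TFP = 1.8 + 1.189 − 0.885 = 2.104%.
Difference = 0.325 − (2.104) = -1.779 pp.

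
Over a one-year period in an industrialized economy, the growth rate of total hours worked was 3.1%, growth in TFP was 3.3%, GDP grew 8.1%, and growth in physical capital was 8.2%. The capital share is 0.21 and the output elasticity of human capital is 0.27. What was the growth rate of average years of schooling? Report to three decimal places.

5.430%

Labor's share = 1 − 0.21 − 0.27 = 0.52.
gY = gA + 0.21×8.2 + 0.52×3.1 + 0.27×g.
0.27×g = 8.1 − 3.3 − 3.334 = 1.466.
g = 1.466 / 0.27 = 5.42963%.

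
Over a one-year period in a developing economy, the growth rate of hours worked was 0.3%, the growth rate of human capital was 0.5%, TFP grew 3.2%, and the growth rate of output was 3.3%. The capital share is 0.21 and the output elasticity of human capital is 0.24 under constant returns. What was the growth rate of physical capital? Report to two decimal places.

Labor's share = 1 − 0.21 − 0.24 = 0.55.
gY = gA + 0.24×0.5 + 0.55×0.3 + 0.21×g.
0.21×g = 3.3 − 3.2 − 0.285 = -0.185.
g = -0.185 / 0.21 = -0.881%.

-0.88%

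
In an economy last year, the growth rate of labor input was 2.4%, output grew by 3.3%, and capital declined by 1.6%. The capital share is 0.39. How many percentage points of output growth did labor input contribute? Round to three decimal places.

Labor's share = 1 − 0.39 = 0.61.
Contribution = share × growth = 0.61 × 2.4 = 1.464 pp.

1.464 percentage points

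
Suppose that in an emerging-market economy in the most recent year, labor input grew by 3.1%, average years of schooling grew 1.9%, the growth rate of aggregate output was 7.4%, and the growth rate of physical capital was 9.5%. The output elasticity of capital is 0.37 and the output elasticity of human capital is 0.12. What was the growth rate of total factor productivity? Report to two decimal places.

2.08%

Labor's share = 1 − 0.37 − 0.12 = 0.51.
Physical capital: 0.37 × 9.5 = 3.515 pp.
Average years of schooling: 0.12 × 1.9 = 0.228 pp.
Labor input: 0.51 × 3.1 = 1.581 pp.
TFP growth = 7.4 − 5.324 = 2.076%.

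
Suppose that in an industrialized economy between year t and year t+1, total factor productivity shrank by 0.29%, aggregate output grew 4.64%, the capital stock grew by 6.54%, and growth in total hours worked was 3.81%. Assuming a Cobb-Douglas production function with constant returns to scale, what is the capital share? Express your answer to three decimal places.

0.410

gY = gA + α·gK + (1−α)·gL, so gY − gA − gL = α(gK − gL).
4.64 + 0.29 − 3.81 = α × (6.54 − 3.81).
1.12 = 2.73 α, so α = 0.41026.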